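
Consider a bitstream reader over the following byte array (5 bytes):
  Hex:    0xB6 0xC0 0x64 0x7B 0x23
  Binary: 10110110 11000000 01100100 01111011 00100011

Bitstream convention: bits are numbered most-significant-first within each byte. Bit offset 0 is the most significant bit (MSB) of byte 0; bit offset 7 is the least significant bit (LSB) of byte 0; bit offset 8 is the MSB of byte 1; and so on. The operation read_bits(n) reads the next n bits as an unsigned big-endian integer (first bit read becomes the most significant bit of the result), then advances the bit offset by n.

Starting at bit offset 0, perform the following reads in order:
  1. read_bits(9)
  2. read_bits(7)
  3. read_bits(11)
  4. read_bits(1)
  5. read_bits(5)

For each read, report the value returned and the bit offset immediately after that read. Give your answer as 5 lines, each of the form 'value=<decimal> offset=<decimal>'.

Read 1: bits[0:9] width=9 -> value=365 (bin 101101101); offset now 9 = byte 1 bit 1; 31 bits remain
Read 2: bits[9:16] width=7 -> value=64 (bin 1000000); offset now 16 = byte 2 bit 0; 24 bits remain
Read 3: bits[16:27] width=11 -> value=803 (bin 01100100011); offset now 27 = byte 3 bit 3; 13 bits remain
Read 4: bits[27:28] width=1 -> value=1 (bin 1); offset now 28 = byte 3 bit 4; 12 bits remain
Read 5: bits[28:33] width=5 -> value=22 (bin 10110); offset now 33 = byte 4 bit 1; 7 bits remain

Answer: value=365 offset=9
value=64 offset=16
value=803 offset=27
value=1 offset=28
value=22 offset=33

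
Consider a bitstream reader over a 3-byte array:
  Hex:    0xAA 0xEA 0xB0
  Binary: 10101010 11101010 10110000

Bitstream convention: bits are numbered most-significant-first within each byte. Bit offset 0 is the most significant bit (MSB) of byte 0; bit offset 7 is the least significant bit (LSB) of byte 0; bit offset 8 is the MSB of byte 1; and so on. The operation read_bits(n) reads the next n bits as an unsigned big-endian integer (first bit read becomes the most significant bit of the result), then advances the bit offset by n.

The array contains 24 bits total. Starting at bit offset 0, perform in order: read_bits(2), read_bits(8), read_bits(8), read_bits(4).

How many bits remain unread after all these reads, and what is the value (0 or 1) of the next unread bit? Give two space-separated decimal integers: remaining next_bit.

Answer: 2 0

Derivation:
Read 1: bits[0:2] width=2 -> value=2 (bin 10); offset now 2 = byte 0 bit 2; 22 bits remain
Read 2: bits[2:10] width=8 -> value=171 (bin 10101011); offset now 10 = byte 1 bit 2; 14 bits remain
Read 3: bits[10:18] width=8 -> value=170 (bin 10101010); offset now 18 = byte 2 bit 2; 6 bits remain
Read 4: bits[18:22] width=4 -> value=12 (bin 1100); offset now 22 = byte 2 bit 6; 2 bits remain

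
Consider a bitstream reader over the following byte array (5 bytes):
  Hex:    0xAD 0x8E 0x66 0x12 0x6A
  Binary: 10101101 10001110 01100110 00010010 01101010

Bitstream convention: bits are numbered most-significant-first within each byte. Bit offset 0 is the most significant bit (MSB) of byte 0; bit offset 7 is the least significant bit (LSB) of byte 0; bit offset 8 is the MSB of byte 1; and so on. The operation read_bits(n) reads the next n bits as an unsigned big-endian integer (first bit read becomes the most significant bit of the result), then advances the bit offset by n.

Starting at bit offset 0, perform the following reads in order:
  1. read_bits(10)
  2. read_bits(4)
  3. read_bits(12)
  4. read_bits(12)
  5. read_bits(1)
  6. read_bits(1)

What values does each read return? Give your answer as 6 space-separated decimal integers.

Read 1: bits[0:10] width=10 -> value=694 (bin 1010110110); offset now 10 = byte 1 bit 2; 30 bits remain
Read 2: bits[10:14] width=4 -> value=3 (bin 0011); offset now 14 = byte 1 bit 6; 26 bits remain
Read 3: bits[14:26] width=12 -> value=2456 (bin 100110011000); offset now 26 = byte 3 bit 2; 14 bits remain
Read 4: bits[26:38] width=12 -> value=1178 (bin 010010011010); offset now 38 = byte 4 bit 6; 2 bits remain
Read 5: bits[38:39] width=1 -> value=1 (bin 1); offset now 39 = byte 4 bit 7; 1 bits remain
Read 6: bits[39:40] width=1 -> value=0 (bin 0); offset now 40 = byte 5 bit 0; 0 bits remain

Answer: 694 3 2456 1178 1 0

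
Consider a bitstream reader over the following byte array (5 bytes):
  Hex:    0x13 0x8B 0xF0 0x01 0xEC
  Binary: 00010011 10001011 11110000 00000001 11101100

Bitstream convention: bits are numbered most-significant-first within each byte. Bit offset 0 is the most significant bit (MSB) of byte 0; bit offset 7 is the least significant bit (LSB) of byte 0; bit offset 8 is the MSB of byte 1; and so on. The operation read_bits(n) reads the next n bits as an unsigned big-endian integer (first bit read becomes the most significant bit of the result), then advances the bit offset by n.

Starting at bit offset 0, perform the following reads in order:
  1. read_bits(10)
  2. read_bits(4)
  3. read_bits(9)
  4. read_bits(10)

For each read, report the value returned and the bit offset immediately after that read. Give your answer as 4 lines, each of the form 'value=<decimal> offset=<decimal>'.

Answer: value=78 offset=10
value=2 offset=14
value=504 offset=23
value=3 offset=33

Derivation:
Read 1: bits[0:10] width=10 -> value=78 (bin 0001001110); offset now 10 = byte 1 bit 2; 30 bits remain
Read 2: bits[10:14] width=4 -> value=2 (bin 0010); offset now 14 = byte 1 bit 6; 26 bits remain
Read 3: bits[14:23] width=9 -> value=504 (bin 111111000); offset now 23 = byte 2 bit 7; 17 bits remain
Read 4: bits[23:33] width=10 -> value=3 (bin 0000000011); offset now 33 = byte 4 bit 1; 7 bits remain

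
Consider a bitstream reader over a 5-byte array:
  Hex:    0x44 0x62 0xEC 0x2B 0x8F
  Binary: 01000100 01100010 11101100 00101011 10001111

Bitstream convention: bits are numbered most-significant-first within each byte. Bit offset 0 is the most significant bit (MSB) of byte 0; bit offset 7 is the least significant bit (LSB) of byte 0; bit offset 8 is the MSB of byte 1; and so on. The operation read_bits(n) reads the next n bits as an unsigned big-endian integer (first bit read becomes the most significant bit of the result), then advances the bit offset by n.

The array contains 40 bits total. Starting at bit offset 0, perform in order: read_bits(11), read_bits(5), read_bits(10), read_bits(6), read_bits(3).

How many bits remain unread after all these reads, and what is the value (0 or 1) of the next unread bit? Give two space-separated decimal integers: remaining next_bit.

Answer: 5 0

Derivation:
Read 1: bits[0:11] width=11 -> value=547 (bin 01000100011); offset now 11 = byte 1 bit 3; 29 bits remain
Read 2: bits[11:16] width=5 -> value=2 (bin 00010); offset now 16 = byte 2 bit 0; 24 bits remain
Read 3: bits[16:26] width=10 -> value=944 (bin 1110110000); offset now 26 = byte 3 bit 2; 14 bits remain
Read 4: bits[26:32] width=6 -> value=43 (bin 101011); offset now 32 = byte 4 bit 0; 8 bits remain
Read 5: bits[32:35] width=3 -> value=4 (bin 100); offset now 35 = byte 4 bit 3; 5 bits remain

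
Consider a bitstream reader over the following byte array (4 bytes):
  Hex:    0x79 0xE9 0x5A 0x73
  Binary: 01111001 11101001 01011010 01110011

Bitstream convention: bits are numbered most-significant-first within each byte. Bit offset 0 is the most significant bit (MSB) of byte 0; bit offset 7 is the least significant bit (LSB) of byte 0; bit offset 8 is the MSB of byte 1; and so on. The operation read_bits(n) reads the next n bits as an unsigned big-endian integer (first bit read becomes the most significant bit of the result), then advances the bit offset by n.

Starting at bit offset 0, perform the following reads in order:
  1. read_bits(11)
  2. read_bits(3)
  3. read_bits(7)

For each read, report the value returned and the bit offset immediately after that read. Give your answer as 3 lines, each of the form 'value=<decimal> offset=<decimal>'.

Read 1: bits[0:11] width=11 -> value=975 (bin 01111001111); offset now 11 = byte 1 bit 3; 21 bits remain
Read 2: bits[11:14] width=3 -> value=2 (bin 010); offset now 14 = byte 1 bit 6; 18 bits remain
Read 3: bits[14:21] width=7 -> value=43 (bin 0101011); offset now 21 = byte 2 bit 5; 11 bits remain

Answer: value=975 offset=11
value=2 offset=14
value=43 offset=21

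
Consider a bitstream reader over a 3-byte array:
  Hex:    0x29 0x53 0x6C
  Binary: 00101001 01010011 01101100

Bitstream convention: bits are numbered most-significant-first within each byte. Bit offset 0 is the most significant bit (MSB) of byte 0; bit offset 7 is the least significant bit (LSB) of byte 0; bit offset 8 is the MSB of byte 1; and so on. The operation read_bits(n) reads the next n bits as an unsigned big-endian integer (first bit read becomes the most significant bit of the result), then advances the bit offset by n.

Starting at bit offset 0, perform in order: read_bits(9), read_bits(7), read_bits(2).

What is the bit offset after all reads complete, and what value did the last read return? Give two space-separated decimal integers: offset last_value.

Answer: 18 1

Derivation:
Read 1: bits[0:9] width=9 -> value=82 (bin 001010010); offset now 9 = byte 1 bit 1; 15 bits remain
Read 2: bits[9:16] width=7 -> value=83 (bin 1010011); offset now 16 = byte 2 bit 0; 8 bits remain
Read 3: bits[16:18] width=2 -> value=1 (bin 01); offset now 18 = byte 2 bit 2; 6 bits remain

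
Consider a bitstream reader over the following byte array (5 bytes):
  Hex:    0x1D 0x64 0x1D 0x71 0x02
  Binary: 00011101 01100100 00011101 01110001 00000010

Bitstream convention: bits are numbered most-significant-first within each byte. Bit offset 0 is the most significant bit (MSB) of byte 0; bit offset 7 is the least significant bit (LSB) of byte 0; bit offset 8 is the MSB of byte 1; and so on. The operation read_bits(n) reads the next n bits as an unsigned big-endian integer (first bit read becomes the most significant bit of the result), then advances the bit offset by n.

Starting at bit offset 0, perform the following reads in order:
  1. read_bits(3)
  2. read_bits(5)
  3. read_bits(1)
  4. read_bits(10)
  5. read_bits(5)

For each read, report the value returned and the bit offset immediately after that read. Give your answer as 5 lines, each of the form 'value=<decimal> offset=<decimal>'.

Read 1: bits[0:3] width=3 -> value=0 (bin 000); offset now 3 = byte 0 bit 3; 37 bits remain
Read 2: bits[3:8] width=5 -> value=29 (bin 11101); offset now 8 = byte 1 bit 0; 32 bits remain
Read 3: bits[8:9] width=1 -> value=0 (bin 0); offset now 9 = byte 1 bit 1; 31 bits remain
Read 4: bits[9:19] width=10 -> value=800 (bin 1100100000); offset now 19 = byte 2 bit 3; 21 bits remain
Read 5: bits[19:24] width=5 -> value=29 (bin 11101); offset now 24 = byte 3 bit 0; 16 bits remain

Answer: value=0 offset=3
value=29 offset=8
value=0 offset=9
value=800 offset=19
value=29 offset=24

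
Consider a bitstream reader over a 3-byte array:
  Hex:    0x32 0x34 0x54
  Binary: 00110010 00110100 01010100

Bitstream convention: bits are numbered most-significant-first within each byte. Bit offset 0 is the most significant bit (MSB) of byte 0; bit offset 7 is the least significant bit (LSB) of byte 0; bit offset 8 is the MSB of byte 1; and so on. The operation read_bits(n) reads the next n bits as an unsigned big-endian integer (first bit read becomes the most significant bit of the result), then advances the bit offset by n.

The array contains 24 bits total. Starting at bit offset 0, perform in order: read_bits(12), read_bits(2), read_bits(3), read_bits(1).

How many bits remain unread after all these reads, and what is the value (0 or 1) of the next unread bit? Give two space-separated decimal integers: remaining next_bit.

Answer: 6 0

Derivation:
Read 1: bits[0:12] width=12 -> value=803 (bin 001100100011); offset now 12 = byte 1 bit 4; 12 bits remain
Read 2: bits[12:14] width=2 -> value=1 (bin 01); offset now 14 = byte 1 bit 6; 10 bits remain
Read 3: bits[14:17] width=3 -> value=0 (bin 000); offset now 17 = byte 2 bit 1; 7 bits remain
Read 4: bits[17:18] width=1 -> value=1 (bin 1); offset now 18 = byte 2 bit 2; 6 bits remain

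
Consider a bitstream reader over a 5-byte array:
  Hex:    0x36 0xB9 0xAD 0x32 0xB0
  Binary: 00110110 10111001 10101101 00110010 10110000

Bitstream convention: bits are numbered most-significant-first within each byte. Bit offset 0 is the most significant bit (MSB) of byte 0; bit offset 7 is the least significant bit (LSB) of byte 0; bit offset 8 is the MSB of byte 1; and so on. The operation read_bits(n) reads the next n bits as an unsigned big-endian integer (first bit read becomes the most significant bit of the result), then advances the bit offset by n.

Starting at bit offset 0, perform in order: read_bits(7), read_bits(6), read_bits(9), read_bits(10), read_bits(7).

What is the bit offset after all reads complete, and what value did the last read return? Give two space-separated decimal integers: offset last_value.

Read 1: bits[0:7] width=7 -> value=27 (bin 0011011); offset now 7 = byte 0 bit 7; 33 bits remain
Read 2: bits[7:13] width=6 -> value=23 (bin 010111); offset now 13 = byte 1 bit 5; 27 bits remain
Read 3: bits[13:22] width=9 -> value=107 (bin 001101011); offset now 22 = byte 2 bit 6; 18 bits remain
Read 4: bits[22:32] width=10 -> value=306 (bin 0100110010); offset now 32 = byte 4 bit 0; 8 bits remain
Read 5: bits[32:39] width=7 -> value=88 (bin 1011000); offset now 39 = byte 4 bit 7; 1 bits remain

Answer: 39 88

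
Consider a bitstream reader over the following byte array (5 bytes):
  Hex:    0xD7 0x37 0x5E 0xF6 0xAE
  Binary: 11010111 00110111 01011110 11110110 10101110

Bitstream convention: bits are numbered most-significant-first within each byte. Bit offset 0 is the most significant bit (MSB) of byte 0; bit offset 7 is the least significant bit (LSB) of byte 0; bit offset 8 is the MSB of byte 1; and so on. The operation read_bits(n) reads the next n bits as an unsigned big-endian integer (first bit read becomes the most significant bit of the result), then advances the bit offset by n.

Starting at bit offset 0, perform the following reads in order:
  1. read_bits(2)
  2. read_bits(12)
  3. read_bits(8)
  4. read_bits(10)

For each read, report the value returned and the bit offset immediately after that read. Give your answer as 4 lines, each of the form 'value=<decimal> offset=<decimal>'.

Read 1: bits[0:2] width=2 -> value=3 (bin 11); offset now 2 = byte 0 bit 2; 38 bits remain
Read 2: bits[2:14] width=12 -> value=1485 (bin 010111001101); offset now 14 = byte 1 bit 6; 26 bits remain
Read 3: bits[14:22] width=8 -> value=215 (bin 11010111); offset now 22 = byte 2 bit 6; 18 bits remain
Read 4: bits[22:32] width=10 -> value=758 (bin 1011110110); offset now 32 = byte 4 bit 0; 8 bits remain

Answer: value=3 offset=2
value=1485 offset=14
value=215 offset=22
value=758 offset=32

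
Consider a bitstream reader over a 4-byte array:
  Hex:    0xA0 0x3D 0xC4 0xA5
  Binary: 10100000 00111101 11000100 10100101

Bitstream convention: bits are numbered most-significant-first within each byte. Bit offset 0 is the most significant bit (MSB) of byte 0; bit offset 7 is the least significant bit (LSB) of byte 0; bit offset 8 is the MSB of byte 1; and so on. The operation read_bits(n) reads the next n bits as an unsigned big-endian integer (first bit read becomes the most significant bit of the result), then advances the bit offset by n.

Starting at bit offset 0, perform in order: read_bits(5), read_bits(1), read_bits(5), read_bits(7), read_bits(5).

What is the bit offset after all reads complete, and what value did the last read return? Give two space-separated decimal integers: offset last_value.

Answer: 23 2

Derivation:
Read 1: bits[0:5] width=5 -> value=20 (bin 10100); offset now 5 = byte 0 bit 5; 27 bits remain
Read 2: bits[5:6] width=1 -> value=0 (bin 0); offset now 6 = byte 0 bit 6; 26 bits remain
Read 3: bits[6:11] width=5 -> value=1 (bin 00001); offset now 11 = byte 1 bit 3; 21 bits remain
Read 4: bits[11:18] width=7 -> value=119 (bin 1110111); offset now 18 = byte 2 bit 2; 14 bits remain
Read 5: bits[18:23] width=5 -> value=2 (bin 00010); offset now 23 = byte 2 bit 7; 9 bits remain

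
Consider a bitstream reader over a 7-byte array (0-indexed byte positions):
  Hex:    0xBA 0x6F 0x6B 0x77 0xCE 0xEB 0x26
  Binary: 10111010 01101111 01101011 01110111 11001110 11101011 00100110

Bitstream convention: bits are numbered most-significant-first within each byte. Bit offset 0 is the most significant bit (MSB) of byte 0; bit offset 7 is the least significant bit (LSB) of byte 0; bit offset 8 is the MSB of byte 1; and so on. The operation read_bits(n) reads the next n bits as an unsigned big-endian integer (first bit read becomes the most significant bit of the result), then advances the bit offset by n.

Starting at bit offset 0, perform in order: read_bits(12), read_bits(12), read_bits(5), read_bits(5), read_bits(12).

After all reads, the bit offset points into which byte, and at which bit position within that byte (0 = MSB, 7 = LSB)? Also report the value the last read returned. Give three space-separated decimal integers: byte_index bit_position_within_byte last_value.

Answer: 5 6 954

Derivation:
Read 1: bits[0:12] width=12 -> value=2982 (bin 101110100110); offset now 12 = byte 1 bit 4; 44 bits remain
Read 2: bits[12:24] width=12 -> value=3947 (bin 111101101011); offset now 24 = byte 3 bit 0; 32 bits remain
Read 3: bits[24:29] width=5 -> value=14 (bin 01110); offset now 29 = byte 3 bit 5; 27 bits remain
Read 4: bits[29:34] width=5 -> value=31 (bin 11111); offset now 34 = byte 4 bit 2; 22 bits remain
Read 5: bits[34:46] width=12 -> value=954 (bin 001110111010); offset now 46 = byte 5 bit 6; 10 bits remain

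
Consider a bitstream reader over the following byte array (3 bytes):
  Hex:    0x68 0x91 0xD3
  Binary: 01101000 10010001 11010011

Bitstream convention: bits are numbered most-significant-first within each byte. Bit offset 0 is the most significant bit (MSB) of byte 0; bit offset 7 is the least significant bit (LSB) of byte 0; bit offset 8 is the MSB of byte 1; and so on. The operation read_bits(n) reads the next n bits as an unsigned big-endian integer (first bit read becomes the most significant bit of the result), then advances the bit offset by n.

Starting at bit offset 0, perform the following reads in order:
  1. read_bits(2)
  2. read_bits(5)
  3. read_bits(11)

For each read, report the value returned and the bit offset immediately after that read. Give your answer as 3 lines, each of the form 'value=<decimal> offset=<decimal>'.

Read 1: bits[0:2] width=2 -> value=1 (bin 01); offset now 2 = byte 0 bit 2; 22 bits remain
Read 2: bits[2:7] width=5 -> value=20 (bin 10100); offset now 7 = byte 0 bit 7; 17 bits remain
Read 3: bits[7:18] width=11 -> value=583 (bin 01001000111); offset now 18 = byte 2 bit 2; 6 bits remain

Answer: value=1 offset=2
value=20 offset=7
value=583 offset=18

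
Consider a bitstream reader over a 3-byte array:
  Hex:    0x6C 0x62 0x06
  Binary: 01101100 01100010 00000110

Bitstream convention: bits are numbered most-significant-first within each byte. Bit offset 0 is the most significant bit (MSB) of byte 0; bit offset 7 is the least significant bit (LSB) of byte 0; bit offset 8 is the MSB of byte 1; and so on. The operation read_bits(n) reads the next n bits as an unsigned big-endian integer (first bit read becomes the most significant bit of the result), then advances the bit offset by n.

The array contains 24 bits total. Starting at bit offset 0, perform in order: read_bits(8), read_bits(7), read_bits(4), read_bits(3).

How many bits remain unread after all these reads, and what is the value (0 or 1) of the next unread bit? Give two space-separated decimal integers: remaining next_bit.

Read 1: bits[0:8] width=8 -> value=108 (bin 01101100); offset now 8 = byte 1 bit 0; 16 bits remain
Read 2: bits[8:15] width=7 -> value=49 (bin 0110001); offset now 15 = byte 1 bit 7; 9 bits remain
Read 3: bits[15:19] width=4 -> value=0 (bin 0000); offset now 19 = byte 2 bit 3; 5 bits remain
Read 4: bits[19:22] width=3 -> value=1 (bin 001); offset now 22 = byte 2 bit 6; 2 bits remain

Answer: 2 1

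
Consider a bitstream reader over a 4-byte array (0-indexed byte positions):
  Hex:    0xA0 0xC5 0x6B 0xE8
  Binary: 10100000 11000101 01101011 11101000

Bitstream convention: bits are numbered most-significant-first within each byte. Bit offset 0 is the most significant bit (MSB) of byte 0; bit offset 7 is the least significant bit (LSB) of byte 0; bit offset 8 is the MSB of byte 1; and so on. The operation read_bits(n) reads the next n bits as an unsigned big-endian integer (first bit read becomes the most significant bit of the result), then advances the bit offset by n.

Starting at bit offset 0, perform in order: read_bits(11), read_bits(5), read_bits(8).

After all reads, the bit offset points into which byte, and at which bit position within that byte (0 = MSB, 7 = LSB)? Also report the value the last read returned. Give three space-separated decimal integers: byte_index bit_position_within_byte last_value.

Read 1: bits[0:11] width=11 -> value=1286 (bin 10100000110); offset now 11 = byte 1 bit 3; 21 bits remain
Read 2: bits[11:16] width=5 -> value=5 (bin 00101); offset now 16 = byte 2 bit 0; 16 bits remain
Read 3: bits[16:24] width=8 -> value=107 (bin 01101011); offset now 24 = byte 3 bit 0; 8 bits remain

Answer: 3 0 107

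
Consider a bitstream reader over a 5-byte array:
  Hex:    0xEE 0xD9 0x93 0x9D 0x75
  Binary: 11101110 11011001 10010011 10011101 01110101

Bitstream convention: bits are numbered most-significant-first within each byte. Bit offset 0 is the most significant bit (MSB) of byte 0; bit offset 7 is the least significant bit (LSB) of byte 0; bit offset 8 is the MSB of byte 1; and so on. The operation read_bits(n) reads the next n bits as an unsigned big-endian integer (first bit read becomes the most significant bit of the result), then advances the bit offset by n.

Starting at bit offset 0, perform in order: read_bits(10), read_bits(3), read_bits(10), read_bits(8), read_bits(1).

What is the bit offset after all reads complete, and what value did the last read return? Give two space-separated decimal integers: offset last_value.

Answer: 32 1

Derivation:
Read 1: bits[0:10] width=10 -> value=955 (bin 1110111011); offset now 10 = byte 1 bit 2; 30 bits remain
Read 2: bits[10:13] width=3 -> value=3 (bin 011); offset now 13 = byte 1 bit 5; 27 bits remain
Read 3: bits[13:23] width=10 -> value=201 (bin 0011001001); offset now 23 = byte 2 bit 7; 17 bits remain
Read 4: bits[23:31] width=8 -> value=206 (bin 11001110); offset now 31 = byte 3 bit 7; 9 bits remain
Read 5: bits[31:32] width=1 -> value=1 (bin 1); offset now 32 = byte 4 bit 0; 8 bits remain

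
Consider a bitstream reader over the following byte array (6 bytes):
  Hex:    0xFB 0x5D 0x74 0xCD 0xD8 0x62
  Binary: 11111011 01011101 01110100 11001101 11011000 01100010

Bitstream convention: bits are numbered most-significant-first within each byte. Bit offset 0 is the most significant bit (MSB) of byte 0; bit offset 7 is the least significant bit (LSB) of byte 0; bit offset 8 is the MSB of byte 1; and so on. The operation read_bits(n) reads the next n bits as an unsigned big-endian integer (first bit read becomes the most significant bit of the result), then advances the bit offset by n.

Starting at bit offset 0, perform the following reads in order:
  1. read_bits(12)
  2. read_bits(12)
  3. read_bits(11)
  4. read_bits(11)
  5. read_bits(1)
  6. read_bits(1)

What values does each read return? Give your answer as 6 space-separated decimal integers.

Read 1: bits[0:12] width=12 -> value=4021 (bin 111110110101); offset now 12 = byte 1 bit 4; 36 bits remain
Read 2: bits[12:24] width=12 -> value=3444 (bin 110101110100); offset now 24 = byte 3 bit 0; 24 bits remain
Read 3: bits[24:35] width=11 -> value=1646 (bin 11001101110); offset now 35 = byte 4 bit 3; 13 bits remain
Read 4: bits[35:46] width=11 -> value=1560 (bin 11000011000); offset now 46 = byte 5 bit 6; 2 bits remain
Read 5: bits[46:47] width=1 -> value=1 (bin 1); offset now 47 = byte 5 bit 7; 1 bits remain
Read 6: bits[47:48] width=1 -> value=0 (bin 0); offset now 48 = byte 6 bit 0; 0 bits remain

Answer: 4021 3444 1646 1560 1 0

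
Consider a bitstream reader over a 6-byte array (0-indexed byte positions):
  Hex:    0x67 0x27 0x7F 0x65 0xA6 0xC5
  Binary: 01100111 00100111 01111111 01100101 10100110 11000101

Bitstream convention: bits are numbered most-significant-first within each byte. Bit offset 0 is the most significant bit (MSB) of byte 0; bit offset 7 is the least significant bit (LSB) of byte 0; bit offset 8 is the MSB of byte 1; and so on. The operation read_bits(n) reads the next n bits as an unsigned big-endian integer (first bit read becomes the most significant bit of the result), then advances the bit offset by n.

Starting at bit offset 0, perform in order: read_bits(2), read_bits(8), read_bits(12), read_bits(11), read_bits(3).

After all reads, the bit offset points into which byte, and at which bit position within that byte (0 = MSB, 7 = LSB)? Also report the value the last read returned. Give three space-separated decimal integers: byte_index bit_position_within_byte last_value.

Answer: 4 4 2

Derivation:
Read 1: bits[0:2] width=2 -> value=1 (bin 01); offset now 2 = byte 0 bit 2; 46 bits remain
Read 2: bits[2:10] width=8 -> value=156 (bin 10011100); offset now 10 = byte 1 bit 2; 38 bits remain
Read 3: bits[10:22] width=12 -> value=2527 (bin 100111011111); offset now 22 = byte 2 bit 6; 26 bits remain
Read 4: bits[22:33] width=11 -> value=1739 (bin 11011001011); offset now 33 = byte 4 bit 1; 15 bits remain
Read 5: bits[33:36] width=3 -> value=2 (bin 010); offset now 36 = byte 4 bit 4; 12 bits remain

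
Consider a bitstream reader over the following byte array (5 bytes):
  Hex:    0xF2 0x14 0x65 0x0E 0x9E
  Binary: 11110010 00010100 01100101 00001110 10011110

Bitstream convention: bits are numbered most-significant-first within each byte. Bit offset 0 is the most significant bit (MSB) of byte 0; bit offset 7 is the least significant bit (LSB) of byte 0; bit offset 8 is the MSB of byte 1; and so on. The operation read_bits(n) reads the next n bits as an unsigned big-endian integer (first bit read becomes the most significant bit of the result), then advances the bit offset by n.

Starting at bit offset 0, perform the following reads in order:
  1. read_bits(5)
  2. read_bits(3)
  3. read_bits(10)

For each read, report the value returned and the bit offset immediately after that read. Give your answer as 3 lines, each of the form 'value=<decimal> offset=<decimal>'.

Answer: value=30 offset=5
value=2 offset=8
value=81 offset=18

Derivation:
Read 1: bits[0:5] width=5 -> value=30 (bin 11110); offset now 5 = byte 0 bit 5; 35 bits remain
Read 2: bits[5:8] width=3 -> value=2 (bin 010); offset now 8 = byte 1 bit 0; 32 bits remain
Read 3: bits[8:18] width=10 -> value=81 (bin 0001010001); offset now 18 = byte 2 bit 2; 22 bits remain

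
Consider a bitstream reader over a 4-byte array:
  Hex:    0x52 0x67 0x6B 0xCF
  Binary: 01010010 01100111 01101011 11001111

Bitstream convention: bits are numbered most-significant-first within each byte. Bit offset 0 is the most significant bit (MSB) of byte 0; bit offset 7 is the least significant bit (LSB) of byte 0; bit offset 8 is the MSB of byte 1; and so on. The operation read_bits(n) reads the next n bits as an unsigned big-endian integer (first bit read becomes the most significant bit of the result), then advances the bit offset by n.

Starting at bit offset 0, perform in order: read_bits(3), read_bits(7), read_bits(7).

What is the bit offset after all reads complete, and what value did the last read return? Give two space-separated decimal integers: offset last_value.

Read 1: bits[0:3] width=3 -> value=2 (bin 010); offset now 3 = byte 0 bit 3; 29 bits remain
Read 2: bits[3:10] width=7 -> value=73 (bin 1001001); offset now 10 = byte 1 bit 2; 22 bits remain
Read 3: bits[10:17] width=7 -> value=78 (bin 1001110); offset now 17 = byte 2 bit 1; 15 bits remain

Answer: 17 78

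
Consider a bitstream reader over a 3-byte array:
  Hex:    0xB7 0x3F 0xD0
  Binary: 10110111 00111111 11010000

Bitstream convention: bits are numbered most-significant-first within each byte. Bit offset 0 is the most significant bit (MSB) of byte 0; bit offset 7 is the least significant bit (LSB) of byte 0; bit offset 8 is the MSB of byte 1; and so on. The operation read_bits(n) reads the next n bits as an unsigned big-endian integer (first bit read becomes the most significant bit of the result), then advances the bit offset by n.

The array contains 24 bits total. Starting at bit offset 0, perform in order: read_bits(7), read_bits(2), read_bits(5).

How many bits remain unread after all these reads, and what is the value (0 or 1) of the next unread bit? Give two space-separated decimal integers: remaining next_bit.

Answer: 10 1

Derivation:
Read 1: bits[0:7] width=7 -> value=91 (bin 1011011); offset now 7 = byte 0 bit 7; 17 bits remain
Read 2: bits[7:9] width=2 -> value=2 (bin 10); offset now 9 = byte 1 bit 1; 15 bits remain
Read 3: bits[9:14] width=5 -> value=15 (bin 01111); offset now 14 = byte 1 bit 6; 10 bits remain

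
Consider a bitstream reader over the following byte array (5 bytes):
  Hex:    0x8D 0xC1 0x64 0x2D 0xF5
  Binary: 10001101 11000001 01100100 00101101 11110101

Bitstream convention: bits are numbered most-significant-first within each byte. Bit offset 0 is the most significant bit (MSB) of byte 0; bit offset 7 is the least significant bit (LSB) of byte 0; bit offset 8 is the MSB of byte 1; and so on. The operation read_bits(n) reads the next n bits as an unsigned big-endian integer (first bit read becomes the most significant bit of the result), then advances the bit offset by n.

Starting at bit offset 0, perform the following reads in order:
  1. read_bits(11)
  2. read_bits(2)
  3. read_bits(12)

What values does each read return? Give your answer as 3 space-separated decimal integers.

Read 1: bits[0:11] width=11 -> value=1134 (bin 10001101110); offset now 11 = byte 1 bit 3; 29 bits remain
Read 2: bits[11:13] width=2 -> value=0 (bin 00); offset now 13 = byte 1 bit 5; 27 bits remain
Read 3: bits[13:25] width=12 -> value=712 (bin 001011001000); offset now 25 = byte 3 bit 1; 15 bits remain

Answer: 1134 0 712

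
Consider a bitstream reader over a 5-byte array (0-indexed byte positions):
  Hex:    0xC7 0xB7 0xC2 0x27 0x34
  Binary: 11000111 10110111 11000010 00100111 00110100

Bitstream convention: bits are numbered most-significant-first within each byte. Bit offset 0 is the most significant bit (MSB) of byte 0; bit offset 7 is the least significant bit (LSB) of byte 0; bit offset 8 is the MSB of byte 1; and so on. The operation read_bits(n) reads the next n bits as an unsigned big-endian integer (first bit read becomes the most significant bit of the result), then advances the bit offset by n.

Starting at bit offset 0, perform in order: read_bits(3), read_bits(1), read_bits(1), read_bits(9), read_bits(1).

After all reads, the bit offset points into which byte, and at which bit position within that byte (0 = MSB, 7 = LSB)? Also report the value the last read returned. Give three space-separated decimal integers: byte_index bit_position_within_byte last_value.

Read 1: bits[0:3] width=3 -> value=6 (bin 110); offset now 3 = byte 0 bit 3; 37 bits remain
Read 2: bits[3:4] width=1 -> value=0 (bin 0); offset now 4 = byte 0 bit 4; 36 bits remain
Read 3: bits[4:5] width=1 -> value=0 (bin 0); offset now 5 = byte 0 bit 5; 35 bits remain
Read 4: bits[5:14] width=9 -> value=493 (bin 111101101); offset now 14 = byte 1 bit 6; 26 bits remain
Read 5: bits[14:15] width=1 -> value=1 (bin 1); offset now 15 = byte 1 bit 7; 25 bits remain

Answer: 1 7 1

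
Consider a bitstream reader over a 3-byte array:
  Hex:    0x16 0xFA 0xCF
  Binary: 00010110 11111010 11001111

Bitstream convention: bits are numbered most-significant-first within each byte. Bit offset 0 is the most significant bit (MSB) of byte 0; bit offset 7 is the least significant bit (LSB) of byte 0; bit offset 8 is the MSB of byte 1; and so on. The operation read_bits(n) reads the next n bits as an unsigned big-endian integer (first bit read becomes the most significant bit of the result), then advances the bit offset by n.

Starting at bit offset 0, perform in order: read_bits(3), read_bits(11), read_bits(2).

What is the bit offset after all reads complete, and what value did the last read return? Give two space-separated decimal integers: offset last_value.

Answer: 16 2

Derivation:
Read 1: bits[0:3] width=3 -> value=0 (bin 000); offset now 3 = byte 0 bit 3; 21 bits remain
Read 2: bits[3:14] width=11 -> value=1470 (bin 10110111110); offset now 14 = byte 1 bit 6; 10 bits remain
Read 3: bits[14:16] width=2 -> value=2 (bin 10); offset now 16 = byte 2 bit 0; 8 bits remain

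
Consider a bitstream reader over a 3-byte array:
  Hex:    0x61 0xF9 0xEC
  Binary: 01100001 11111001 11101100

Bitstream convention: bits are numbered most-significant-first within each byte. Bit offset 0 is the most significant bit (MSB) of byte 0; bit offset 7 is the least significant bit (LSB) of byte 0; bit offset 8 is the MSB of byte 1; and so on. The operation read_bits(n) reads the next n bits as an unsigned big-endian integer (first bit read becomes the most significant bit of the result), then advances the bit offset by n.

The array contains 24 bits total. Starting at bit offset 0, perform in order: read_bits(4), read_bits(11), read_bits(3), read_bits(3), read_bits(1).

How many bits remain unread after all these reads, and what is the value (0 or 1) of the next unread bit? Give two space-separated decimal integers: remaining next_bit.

Read 1: bits[0:4] width=4 -> value=6 (bin 0110); offset now 4 = byte 0 bit 4; 20 bits remain
Read 2: bits[4:15] width=11 -> value=252 (bin 00011111100); offset now 15 = byte 1 bit 7; 9 bits remain
Read 3: bits[15:18] width=3 -> value=7 (bin 111); offset now 18 = byte 2 bit 2; 6 bits remain
Read 4: bits[18:21] width=3 -> value=5 (bin 101); offset now 21 = byte 2 bit 5; 3 bits remain
Read 5: bits[21:22] width=1 -> value=1 (bin 1); offset now 22 = byte 2 bit 6; 2 bits remain

Answer: 2 0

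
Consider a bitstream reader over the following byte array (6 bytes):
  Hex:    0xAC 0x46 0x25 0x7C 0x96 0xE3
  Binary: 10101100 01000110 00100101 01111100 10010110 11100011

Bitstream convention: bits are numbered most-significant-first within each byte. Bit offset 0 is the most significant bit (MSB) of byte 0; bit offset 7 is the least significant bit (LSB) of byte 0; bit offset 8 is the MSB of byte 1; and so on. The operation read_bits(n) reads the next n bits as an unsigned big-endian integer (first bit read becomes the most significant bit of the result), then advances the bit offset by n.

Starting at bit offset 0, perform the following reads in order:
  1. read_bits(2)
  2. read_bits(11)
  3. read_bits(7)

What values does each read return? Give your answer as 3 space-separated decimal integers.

Answer: 2 1416 98

Derivation:
Read 1: bits[0:2] width=2 -> value=2 (bin 10); offset now 2 = byte 0 bit 2; 46 bits remain
Read 2: bits[2:13] width=11 -> value=1416 (bin 10110001000); offset now 13 = byte 1 bit 5; 35 bits remain
Read 3: bits[13:20] width=7 -> value=98 (bin 1100010); offset now 20 = byte 2 bit 4; 28 bits remain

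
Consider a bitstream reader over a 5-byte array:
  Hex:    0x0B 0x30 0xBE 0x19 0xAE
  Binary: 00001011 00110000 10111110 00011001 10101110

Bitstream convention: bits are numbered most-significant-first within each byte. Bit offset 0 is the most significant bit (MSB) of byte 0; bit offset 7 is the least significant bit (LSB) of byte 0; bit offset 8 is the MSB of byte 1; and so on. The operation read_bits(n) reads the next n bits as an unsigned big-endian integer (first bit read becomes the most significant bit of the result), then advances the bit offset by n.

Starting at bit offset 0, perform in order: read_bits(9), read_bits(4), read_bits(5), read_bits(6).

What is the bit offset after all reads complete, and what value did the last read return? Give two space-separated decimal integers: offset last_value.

Answer: 24 62

Derivation:
Read 1: bits[0:9] width=9 -> value=22 (bin 000010110); offset now 9 = byte 1 bit 1; 31 bits remain
Read 2: bits[9:13] width=4 -> value=6 (bin 0110); offset now 13 = byte 1 bit 5; 27 bits remain
Read 3: bits[13:18] width=5 -> value=2 (bin 00010); offset now 18 = byte 2 bit 2; 22 bits remain
Read 4: bits[18:24] width=6 -> value=62 (bin 111110); offset now 24 = byte 3 bit 0; 16 bits remain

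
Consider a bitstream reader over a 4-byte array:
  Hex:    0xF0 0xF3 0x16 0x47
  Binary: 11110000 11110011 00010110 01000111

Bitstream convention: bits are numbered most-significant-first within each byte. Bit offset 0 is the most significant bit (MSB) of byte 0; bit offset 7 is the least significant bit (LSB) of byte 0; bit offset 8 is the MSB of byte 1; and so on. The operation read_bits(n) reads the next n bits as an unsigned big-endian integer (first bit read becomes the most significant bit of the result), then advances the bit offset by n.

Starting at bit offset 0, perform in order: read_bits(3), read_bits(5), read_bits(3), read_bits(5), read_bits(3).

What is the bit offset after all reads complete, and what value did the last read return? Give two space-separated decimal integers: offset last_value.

Answer: 19 0

Derivation:
Read 1: bits[0:3] width=3 -> value=7 (bin 111); offset now 3 = byte 0 bit 3; 29 bits remain
Read 2: bits[3:8] width=5 -> value=16 (bin 10000); offset now 8 = byte 1 bit 0; 24 bits remain
Read 3: bits[8:11] width=3 -> value=7 (bin 111); offset now 11 = byte 1 bit 3; 21 bits remain
Read 4: bits[11:16] width=5 -> value=19 (bin 10011); offset now 16 = byte 2 bit 0; 16 bits remain
Read 5: bits[16:19] width=3 -> value=0 (bin 000); offset now 19 = byte 2 bit 3; 13 bits remain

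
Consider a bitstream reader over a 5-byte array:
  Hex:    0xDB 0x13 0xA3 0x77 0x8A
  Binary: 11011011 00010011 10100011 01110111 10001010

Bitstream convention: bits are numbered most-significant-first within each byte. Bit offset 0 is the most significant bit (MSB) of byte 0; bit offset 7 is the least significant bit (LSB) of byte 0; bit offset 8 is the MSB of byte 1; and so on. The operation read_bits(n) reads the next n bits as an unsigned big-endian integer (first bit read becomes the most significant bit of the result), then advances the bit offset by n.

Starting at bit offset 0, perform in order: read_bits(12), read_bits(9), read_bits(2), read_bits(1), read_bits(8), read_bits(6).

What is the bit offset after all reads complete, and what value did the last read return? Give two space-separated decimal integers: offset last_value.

Read 1: bits[0:12] width=12 -> value=3505 (bin 110110110001); offset now 12 = byte 1 bit 4; 28 bits remain
Read 2: bits[12:21] width=9 -> value=116 (bin 001110100); offset now 21 = byte 2 bit 5; 19 bits remain
Read 3: bits[21:23] width=2 -> value=1 (bin 01); offset now 23 = byte 2 bit 7; 17 bits remain
Read 4: bits[23:24] width=1 -> value=1 (bin 1); offset now 24 = byte 3 bit 0; 16 bits remain
Read 5: bits[24:32] width=8 -> value=119 (bin 01110111); offset now 32 = byte 4 bit 0; 8 bits remain
Read 6: bits[32:38] width=6 -> value=34 (bin 100010); offset now 38 = byte 4 bit 6; 2 bits remain

Answer: 38 34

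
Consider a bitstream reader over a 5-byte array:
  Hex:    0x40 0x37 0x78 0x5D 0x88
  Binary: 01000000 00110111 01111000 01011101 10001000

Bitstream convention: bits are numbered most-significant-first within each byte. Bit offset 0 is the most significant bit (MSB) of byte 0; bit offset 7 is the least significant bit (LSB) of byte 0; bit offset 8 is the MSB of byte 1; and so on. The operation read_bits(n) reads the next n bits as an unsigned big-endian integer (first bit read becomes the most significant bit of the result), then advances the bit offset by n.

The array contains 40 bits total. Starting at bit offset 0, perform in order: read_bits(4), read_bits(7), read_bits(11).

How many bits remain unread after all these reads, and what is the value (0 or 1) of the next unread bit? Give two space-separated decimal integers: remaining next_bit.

Answer: 18 0

Derivation:
Read 1: bits[0:4] width=4 -> value=4 (bin 0100); offset now 4 = byte 0 bit 4; 36 bits remain
Read 2: bits[4:11] width=7 -> value=1 (bin 0000001); offset now 11 = byte 1 bit 3; 29 bits remain
Read 3: bits[11:22] width=11 -> value=1502 (bin 10111011110); offset now 22 = byte 2 bit 6; 18 bits remain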